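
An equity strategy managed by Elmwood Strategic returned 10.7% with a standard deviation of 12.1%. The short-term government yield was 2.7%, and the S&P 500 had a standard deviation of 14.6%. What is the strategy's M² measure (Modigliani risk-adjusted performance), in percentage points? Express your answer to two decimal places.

12.35

Sharpe = (Rp − Rf) / σp = (10.7% − 2.7%) / 12.1% = 0.6612
M² = Rf + Sharpe × σm = 2.7% + 0.6612 × 14.6% = 12.3535%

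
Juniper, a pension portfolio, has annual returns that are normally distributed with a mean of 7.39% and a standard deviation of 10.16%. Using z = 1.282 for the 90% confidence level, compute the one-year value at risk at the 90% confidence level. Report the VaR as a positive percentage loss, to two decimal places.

VaR (as % loss) = −(μ − z·σ) = −(7.39% − 1.282 × 10.16%) = −(-5.63512%) = 5.63512%

5.64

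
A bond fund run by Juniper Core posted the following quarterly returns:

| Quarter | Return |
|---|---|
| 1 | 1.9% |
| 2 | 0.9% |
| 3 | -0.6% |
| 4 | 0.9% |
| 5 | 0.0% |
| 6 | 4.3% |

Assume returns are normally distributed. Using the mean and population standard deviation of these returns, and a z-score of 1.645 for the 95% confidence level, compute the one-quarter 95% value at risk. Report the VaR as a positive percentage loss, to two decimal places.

1.36

μ = (1.9 + 0.9 − 0.6 + 0.9 + 0 + 4.3) / 6 = 7.40 / 6 = 1.2333%
Population std dev = √[14.9533 / 6] = 1.5787%
VaR = −(μ − z·σ) = −(1.2333 − 1.645 × 1.5787) = −(-1.3637) = 1.3637%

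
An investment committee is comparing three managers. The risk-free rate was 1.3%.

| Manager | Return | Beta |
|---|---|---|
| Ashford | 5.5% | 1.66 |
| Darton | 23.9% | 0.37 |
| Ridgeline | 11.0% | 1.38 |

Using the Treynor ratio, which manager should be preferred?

Darton

Ashford: Treynor = (5.5% − 1.3%) / 1.66 = 2.530
Darton: Treynor = (23.9% − 1.3%) / 0.37 = 61.081
Ridgeline: Treynor = (11.0% − 1.3%) / 1.38 = 7.029
Highest: Darton (61.081).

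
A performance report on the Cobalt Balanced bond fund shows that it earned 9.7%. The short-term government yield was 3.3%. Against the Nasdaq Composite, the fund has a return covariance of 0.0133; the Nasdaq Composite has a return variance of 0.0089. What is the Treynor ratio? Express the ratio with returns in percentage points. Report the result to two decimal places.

4.28

β = Cov / Var = 0.0133 / 0.0089 = 1.4944
Treynor = (Rp − Rf) / β = (9.7% − 3.3%) / 1.4944 = 6.40 / 1.4944 = 4.2827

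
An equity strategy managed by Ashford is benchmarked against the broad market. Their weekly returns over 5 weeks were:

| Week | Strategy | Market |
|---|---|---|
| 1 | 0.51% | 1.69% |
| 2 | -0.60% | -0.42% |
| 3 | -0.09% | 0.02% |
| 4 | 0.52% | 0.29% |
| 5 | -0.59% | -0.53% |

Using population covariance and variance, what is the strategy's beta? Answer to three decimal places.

0.512

r̄p = -0.0500%,  r̄m = 0.2100%
Cov = Σ(rp − r̄p)(rm − r̄m) / 5 = 0.3256
Var(rm) = Σ(rm − r̄m)² / 5 = 0.6355
β = Cov / Var = 0.3256 / 0.6355 = 0.5124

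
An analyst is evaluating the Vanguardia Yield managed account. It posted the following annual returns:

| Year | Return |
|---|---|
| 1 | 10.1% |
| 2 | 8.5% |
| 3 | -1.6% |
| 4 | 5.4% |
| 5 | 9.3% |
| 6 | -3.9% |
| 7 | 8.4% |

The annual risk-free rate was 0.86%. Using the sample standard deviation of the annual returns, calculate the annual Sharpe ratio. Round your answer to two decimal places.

0.76

Mean return r̄ = 36.20 / 7 = 5.1714%
Sample σ = √[Σ(r − r̄)² / 6] = √[191.0343 / 6] = √31.8391 = 5.6426%
Sharpe = (r̄ − rf) / σ = (5.1714 − 0.86) / 5.6426 = 4.3114 / 5.6426 = 0.7641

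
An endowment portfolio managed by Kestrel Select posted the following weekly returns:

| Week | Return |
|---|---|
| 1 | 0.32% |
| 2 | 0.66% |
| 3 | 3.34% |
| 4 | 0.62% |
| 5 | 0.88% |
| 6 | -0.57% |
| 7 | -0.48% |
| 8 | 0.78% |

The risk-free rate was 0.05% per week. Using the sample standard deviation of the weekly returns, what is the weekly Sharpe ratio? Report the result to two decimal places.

r̄ = (0.32 + 0.66 + 3.34 + 0.62 + 0.88 − 0.57 − 0.48 + 0.78) / 8 = 5.550 / 8 = 0.6938%
Σ(r − r̄)² = 10.1658; sample σ = √(10.1658/7) = 1.2051%
Sharpe = (r̄ − rf) / σ = (0.6938 − 0.05) / 1.2051 = 0.6438 / 1.2051 = 0.5342

0.53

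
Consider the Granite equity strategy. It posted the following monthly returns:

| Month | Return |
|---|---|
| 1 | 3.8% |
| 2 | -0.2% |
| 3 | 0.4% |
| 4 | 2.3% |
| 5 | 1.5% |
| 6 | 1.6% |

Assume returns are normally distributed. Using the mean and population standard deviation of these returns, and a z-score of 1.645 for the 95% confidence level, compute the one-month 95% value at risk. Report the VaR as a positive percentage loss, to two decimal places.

Mean return μ = 9.40 / 6 = 1.5667%
Σ(r − μ)² = (3.8 − 1.5667)² + (-0.2 − 1.5667)² + … = 10.0133
population σ = √(10.0133 / 6) = √1.6689 = 1.2919%
VaR = −(μ − z·σ) = −(1.5667 − 1.645 × 1.2919) = −(-0.5585) = 0.5585%

0.56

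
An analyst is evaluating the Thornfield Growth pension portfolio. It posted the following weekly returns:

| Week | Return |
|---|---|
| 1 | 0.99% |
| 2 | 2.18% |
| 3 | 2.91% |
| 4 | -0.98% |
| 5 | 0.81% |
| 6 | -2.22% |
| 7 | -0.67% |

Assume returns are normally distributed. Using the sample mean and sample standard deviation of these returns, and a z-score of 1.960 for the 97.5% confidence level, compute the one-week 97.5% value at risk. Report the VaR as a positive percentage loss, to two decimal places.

r̄ = (0.99 + 2.18 + 2.91 − 0.98 + 0.81 − 2.22 − 0.67) / 7 = 0.4314%
Sample σ = √[Σ(r − r̄)² / 6] = √[19.8915 / 6] = √3.3153 = 1.8208%
VaR = −(r̄ − z·σ) = −(0.4314 − 1.960 × 1.8208) = −(-3.1374) = 3.1374%

3.14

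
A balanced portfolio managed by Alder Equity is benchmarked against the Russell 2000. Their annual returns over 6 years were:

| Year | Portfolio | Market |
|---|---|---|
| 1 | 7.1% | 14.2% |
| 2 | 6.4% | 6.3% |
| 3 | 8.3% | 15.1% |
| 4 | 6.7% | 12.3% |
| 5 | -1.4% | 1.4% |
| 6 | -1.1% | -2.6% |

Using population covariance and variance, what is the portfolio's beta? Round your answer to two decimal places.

r̄p = 4.3333%,  r̄m = 7.7833%
Cov = Σ(rp − r̄p)(rm − r̄m) / 6 = 24.5689
Var(rm) = Σ(rm − r̄m)² / 6 = 44.3114
β = Cov / Var = 24.5689 / 44.3114 = 0.5545

0.55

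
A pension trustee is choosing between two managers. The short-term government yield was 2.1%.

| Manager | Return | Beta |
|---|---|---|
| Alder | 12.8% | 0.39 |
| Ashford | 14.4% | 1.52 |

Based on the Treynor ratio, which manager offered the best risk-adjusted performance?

Alder: Treynor = (12.8% − 2.1%) / 0.39 = 27.436
Ashford: Treynor = (14.4% − 2.1%) / 1.52 = 8.092
Highest: Alder (27.436).

Alder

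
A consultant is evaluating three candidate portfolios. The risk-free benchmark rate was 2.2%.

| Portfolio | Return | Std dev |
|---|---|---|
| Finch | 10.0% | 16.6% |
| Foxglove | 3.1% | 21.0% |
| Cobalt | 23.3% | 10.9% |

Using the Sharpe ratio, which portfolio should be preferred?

Cobalt

Finch: Sharpe ratio = (10.0% − 2.2%) / 16.6% = 0.470
Foxglove: Sharpe ratio = (3.1% − 2.2%) / 21.0% = 0.043
Cobalt: Sharpe ratio = (23.3% − 2.2%) / 10.9% = 1.936
Highest: Cobalt (1.936).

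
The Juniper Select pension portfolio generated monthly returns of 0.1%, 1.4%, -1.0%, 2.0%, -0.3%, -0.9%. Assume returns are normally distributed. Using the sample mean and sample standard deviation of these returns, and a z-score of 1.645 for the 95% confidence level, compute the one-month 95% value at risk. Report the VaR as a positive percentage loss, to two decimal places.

r̄ = (0.1 + 1.4 − 1 + 2 − 0.3 − 0.9) / 6 = 1.30 / 6 = 0.2167%
Σ(r − r̄)² = (0.1 − 0.2167)² + (1.4 − 0.2167)² + … = 7.5883
σ = √[7.5883 / 5] = 1.2319%
VaR = −(r̄ − z·σ) = −(0.2167 − 1.645 × 1.2319) = −(-1.8098) = 1.8098%

1.81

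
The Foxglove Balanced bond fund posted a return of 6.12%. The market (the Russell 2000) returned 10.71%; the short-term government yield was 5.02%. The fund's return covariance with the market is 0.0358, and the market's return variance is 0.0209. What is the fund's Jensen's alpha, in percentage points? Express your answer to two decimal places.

-8.65

β = Cov / Var = 0.0358 / 0.0209 = 1.7129
E[R] = Rf + β(Rm − Rf) = 5.02% + 1.7129 × (10.71% − 5.02%) = 14.7664%
α = Rp − E[R] = 6.12% − 14.7664% = -8.6464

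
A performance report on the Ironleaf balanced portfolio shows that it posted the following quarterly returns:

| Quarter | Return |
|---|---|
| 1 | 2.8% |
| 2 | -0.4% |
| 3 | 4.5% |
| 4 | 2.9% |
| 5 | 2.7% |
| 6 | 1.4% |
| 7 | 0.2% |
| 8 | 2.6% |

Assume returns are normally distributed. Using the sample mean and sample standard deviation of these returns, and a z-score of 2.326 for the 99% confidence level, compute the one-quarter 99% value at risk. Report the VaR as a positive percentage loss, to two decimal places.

1.63

r̄ = (2.8 − 0.4 + 4.5 + 2.9 + 2.7 + 1.4 + 0.2 + 2.6) / 8 = 16.70 / 8 = 2.0875%
Sample std dev = √[17.8488 / 7] = 1.5968%
VaR = −(r̄ − z·σ) = −(2.0875 − 2.326 × 1.5968) = −(-1.6267) = 1.6267%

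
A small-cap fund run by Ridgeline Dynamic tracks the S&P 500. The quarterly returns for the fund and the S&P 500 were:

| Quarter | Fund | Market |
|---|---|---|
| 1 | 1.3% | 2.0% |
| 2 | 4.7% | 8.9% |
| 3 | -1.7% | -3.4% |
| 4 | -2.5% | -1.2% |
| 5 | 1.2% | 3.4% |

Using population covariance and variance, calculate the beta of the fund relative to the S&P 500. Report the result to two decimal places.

r̄p = 0.6000%,  r̄m = 1.9400%
Cov = Σ(rp − r̄p)(rm − r̄m) / 5 = 10.2940
Var(rm) = Σ(rm − r̄m)² / 5 = 17.7904
β = Cov / Var = 10.2940 / 17.7904 = 0.5786

0.58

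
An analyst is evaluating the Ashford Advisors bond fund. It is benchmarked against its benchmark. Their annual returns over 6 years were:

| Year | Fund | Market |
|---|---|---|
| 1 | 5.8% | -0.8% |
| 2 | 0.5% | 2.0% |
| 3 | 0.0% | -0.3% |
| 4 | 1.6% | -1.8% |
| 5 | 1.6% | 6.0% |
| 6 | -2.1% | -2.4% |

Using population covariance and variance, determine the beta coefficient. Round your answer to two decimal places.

0.10

r̄p = 1.2333%,  r̄m = 0.4500%
Cov = Σ(rp − r̄p)(rm − r̄m) / 6 = 0.7983
Var(rm) = Σ(rm − r̄m)² / 6 = 8.0858
β = Cov / Var = 0.7983 / 8.0858 = 0.0987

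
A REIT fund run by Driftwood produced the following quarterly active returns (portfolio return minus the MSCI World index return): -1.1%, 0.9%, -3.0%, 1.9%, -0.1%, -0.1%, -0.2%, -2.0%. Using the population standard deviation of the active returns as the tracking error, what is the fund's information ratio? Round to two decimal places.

Mean return r̄ = -3.70 / 8 = -0.4625%
Population σ = √[Σ(r − r̄)² / 8] = √[16.9788 / 8] = √2.1224 = 1.4568%
IR = r̄ / tracking error = -0.4625 / 1.4568 = -0.3175

-0.32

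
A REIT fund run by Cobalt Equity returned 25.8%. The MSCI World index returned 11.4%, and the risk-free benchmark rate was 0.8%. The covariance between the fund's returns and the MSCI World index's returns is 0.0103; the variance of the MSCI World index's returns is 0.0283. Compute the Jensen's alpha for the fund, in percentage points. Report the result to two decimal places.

21.14

β = Cov / Var = 0.0103 / 0.0283 = 0.3640
E[R] = Rf + β(Rm − Rf) = 0.8% + 0.3640 × (11.4% − 0.8%) = 4.6584%
α = Rp − E[R] = 25.8% − 4.6584% = 21.1416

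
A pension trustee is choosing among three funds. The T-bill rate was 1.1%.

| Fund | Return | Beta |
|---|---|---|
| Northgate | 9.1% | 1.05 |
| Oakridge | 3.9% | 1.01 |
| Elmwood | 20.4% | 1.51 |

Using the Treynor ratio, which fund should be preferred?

Northgate: Treynor = (9.1% − 1.1%) / 1.05 = 7.619
Oakridge: Treynor = (3.9% − 1.1%) / 1.01 = 2.772
Elmwood: Treynor = (20.4% − 1.1%) / 1.51 = 12.781
Highest: Elmwood (12.781).

Elmwood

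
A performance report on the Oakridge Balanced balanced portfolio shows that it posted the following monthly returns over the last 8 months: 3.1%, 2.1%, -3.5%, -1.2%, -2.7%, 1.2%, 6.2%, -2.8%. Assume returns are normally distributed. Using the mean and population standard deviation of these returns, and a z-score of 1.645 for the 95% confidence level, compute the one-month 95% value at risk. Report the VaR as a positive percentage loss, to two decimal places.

4.97

μ = (3.1 + 2.1 − 3.5 − 1.2 − 2.7 + 1.2 + 6.2 − 2.8) / 8 = 0.3000%
Σ(r − μ)² = 82.0000; population σ = √(82.0000/8) = 3.2016%
VaR = −(μ − z·σ) = −(0.3000 − 1.645 × 3.2016) = −(-4.9666) = 4.9666%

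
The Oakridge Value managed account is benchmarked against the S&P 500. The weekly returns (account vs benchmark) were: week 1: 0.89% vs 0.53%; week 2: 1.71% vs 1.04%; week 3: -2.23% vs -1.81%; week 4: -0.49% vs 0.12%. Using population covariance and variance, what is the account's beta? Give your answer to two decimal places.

r̄p = -0.0300%,  r̄m = -0.0300%
Cov = Σ(rp − r̄p)(rm − r̄m) / 4 = 1.5560
Var(rm) = Σ(rm − r̄m)² / 4 = 1.1624
β = Cov / Var = 1.5560 / 1.1624 = 1.3386

1.34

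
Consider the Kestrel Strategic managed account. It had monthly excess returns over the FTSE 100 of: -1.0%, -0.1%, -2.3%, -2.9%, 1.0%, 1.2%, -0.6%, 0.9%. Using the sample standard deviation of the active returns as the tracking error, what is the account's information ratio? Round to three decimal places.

-0.309

r̄ = (-1 − 0.1 − 2.3 − 2.9 + 1 + 1.2 − 0.6 + 0.9) / 8 = -3.80 / 8 = -0.4750%
Σ(r − r̄)² = (-1 − (-0.4750))² + (-0.1 − (-0.4750))² + … = 16.5150
sample σ = √(16.5150 / 7) = √2.3593 = 1.5360%
IR = r̄ / tracking error = -0.4750 / 1.5360 = -0.3092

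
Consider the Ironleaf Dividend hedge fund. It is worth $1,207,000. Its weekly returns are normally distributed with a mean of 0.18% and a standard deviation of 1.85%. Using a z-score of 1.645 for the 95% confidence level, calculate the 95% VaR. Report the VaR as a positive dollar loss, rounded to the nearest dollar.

Return at the 95% tail: μ − z·σ = 0.18% − 1.645 × 1.85% = 0.18 − 3.04325 = -2.86325%
VaR = −(-2.86325%) × $1,207,000 = 2.86325% × $1,207,000 = $34,559

$34,559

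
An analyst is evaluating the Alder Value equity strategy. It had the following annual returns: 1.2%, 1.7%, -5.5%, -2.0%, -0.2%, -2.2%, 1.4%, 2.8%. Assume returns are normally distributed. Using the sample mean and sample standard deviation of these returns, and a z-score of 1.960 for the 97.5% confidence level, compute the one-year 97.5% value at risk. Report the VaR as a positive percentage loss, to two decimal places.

5.71

μ = (1.2 + 1.7 − 5.5 − 2 − 0.2 − 2.2 + 1.4 + 2.8) / 8 = -2.80 / 8 = -0.3500%
Σ(r − μ)² = (1.2 − (-0.3500))² + (1.7 − (-0.3500))² + … = 52.2800
σ = √[52.2800 / 7] = 2.7329%
VaR = −(μ − z·σ) = −(-0.3500 − 1.960 × 2.7329) = −(-5.7065) = 5.7065%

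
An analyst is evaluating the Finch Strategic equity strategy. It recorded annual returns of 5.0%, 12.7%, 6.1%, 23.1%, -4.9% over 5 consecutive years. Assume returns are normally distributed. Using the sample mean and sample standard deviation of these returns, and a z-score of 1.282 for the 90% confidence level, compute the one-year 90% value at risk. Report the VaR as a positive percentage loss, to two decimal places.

4.87

r̄ = (5 + 12.7 + 6.1 + 23.1 − 4.9) / 5 = 8.4000%
Sample σ = √[Σ(r − r̄)² / 4] = √[428.3200 / 4] = √107.0800 = 10.3479%
VaR = −(r̄ − z·σ) = −(8.4000 − 1.282 × 10.3479) = −(-4.8660) = 4.8660%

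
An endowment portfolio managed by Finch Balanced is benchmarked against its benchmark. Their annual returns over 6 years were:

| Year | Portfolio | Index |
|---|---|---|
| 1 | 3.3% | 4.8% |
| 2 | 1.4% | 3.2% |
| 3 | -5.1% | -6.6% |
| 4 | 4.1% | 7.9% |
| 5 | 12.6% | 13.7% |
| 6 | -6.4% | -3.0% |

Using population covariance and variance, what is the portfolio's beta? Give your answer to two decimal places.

0.91

r̄p = 1.6500%,  r̄m = 3.3333%
Cov = Σ(rp − r̄p)(rm − r̄m) / 6 = 40.8650
Var(rm) = Σ(rm − r̄m)² / 6 = 44.8789
β = Cov / Var = 40.8650 / 44.8789 = 0.9106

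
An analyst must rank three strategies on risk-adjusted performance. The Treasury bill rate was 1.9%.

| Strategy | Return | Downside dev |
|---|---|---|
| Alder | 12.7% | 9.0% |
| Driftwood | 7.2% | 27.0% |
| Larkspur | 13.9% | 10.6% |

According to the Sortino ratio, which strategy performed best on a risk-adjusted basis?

Alder: Sortino ratio = (12.7% − 1.9%) / 9.0% = 1.200
Driftwood: Sortino ratio = (7.2% − 1.9%) / 27.0% = 0.196
Larkspur: Sortino ratio = (13.9% − 1.9%) / 10.6% = 1.132
Highest: Alder (1.200).

Alder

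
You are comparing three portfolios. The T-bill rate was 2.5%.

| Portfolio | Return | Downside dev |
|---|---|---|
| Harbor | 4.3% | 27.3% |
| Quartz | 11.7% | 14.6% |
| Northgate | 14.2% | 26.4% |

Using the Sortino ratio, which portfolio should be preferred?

Harbor: Sortino ratio = (4.3% − 2.5%) / 27.3% = 0.066
Quartz: Sortino ratio = (11.7% − 2.5%) / 14.6% = 0.630
Northgate: Sortino ratio = (14.2% − 2.5%) / 26.4% = 0.443
Highest: Quartz (0.630).

Quartz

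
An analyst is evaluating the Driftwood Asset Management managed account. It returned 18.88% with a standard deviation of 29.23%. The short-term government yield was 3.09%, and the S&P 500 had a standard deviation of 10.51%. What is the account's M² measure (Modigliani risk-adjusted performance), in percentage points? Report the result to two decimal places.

8.77

Sharpe = (Rp − Rf) / σp = (18.88% − 3.09%) / 29.23% = 0.5402
M² = Rf + Sharpe × σm = 3.09% + 0.5402 × 10.51% = 8.7675%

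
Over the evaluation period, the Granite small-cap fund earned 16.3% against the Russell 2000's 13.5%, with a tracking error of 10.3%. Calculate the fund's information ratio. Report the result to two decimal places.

IR = (Rp − Rb) / TE = (16.3% − 13.5%) / 10.3% = 2.80% / 10.3% = 0.2718

0.27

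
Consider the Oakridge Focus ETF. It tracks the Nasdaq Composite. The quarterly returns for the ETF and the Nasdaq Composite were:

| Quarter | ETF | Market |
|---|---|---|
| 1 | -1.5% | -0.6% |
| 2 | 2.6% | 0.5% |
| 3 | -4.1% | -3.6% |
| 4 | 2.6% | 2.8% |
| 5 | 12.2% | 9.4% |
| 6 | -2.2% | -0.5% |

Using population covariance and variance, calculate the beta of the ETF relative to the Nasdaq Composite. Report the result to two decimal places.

r̄p = 1.6000%,  r̄m = 1.3333%
Cov = Σ(rp − r̄p)(rm − r̄m) / 6 = 21.2033
Var(rm) = Σ(rm − r̄m)² / 6 = 16.5589
β = Cov / Var = 21.2033 / 16.5589 = 1.2805

1.28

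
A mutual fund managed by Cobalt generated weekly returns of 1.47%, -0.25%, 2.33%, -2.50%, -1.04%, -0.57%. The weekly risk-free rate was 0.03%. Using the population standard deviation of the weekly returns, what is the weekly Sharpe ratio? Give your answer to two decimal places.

-0.08

Mean return r̄ = -0.560 / 6 = -0.0933%
Σ(r − r̄)² = 15.2565; population σ = √(15.2565/6) = 1.5946%
Sharpe = (r̄ − rf) / σ = (-0.0933 − 0.03) / 1.5946 = -0.1233 / 1.5946 = -0.0773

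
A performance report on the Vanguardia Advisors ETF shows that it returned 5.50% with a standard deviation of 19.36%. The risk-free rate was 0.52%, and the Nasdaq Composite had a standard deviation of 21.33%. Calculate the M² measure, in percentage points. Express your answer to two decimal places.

Sharpe = (Rp − Rf) / σp = (5.50% − 0.52%) / 19.36% = 0.2572
M² = Rf + Sharpe × σm = 0.52% + 0.2572 × 21.33% = 6.0061%

6.01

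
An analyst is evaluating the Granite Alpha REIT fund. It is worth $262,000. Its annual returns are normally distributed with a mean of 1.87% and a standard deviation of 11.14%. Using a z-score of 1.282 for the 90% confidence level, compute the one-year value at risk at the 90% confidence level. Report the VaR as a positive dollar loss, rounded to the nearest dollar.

Return at the 90% tail: μ − z·σ = 1.87% − 1.282 × 11.14% = 1.87 − 14.28148 = -12.41148%
VaR = −(-12.41148%) × $262,000 = 12.41148% × $262,000 = $32,518

$32,518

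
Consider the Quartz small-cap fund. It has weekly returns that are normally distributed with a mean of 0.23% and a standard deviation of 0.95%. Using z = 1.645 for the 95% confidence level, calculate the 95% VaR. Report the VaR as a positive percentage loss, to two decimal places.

VaR (as % loss) = −(μ − z·σ) = −(0.23% − 1.645 × 0.95%) = −(-1.33275%) = 1.33275%

1.33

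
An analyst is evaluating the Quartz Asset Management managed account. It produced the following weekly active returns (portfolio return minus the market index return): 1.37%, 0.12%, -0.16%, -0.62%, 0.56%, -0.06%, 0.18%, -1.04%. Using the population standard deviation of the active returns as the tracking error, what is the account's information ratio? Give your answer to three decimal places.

0.064

r̄ = (1.37 + 0.12 − 0.16 − 0.62 + 0.56 − 0.06 + 0.18 − 1.04) / 8 = 0.350 / 8 = 0.0438%
Population σ = √[Σ(r − r̄)² / 8] = √[3.7172 / 8] = √0.4647 = 0.6817%
IR = r̄ / tracking error = 0.0438 / 0.6817 = 0.0643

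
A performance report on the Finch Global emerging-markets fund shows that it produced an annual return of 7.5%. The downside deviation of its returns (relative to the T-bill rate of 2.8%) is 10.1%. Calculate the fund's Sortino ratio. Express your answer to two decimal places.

Sortino = (Rp − Rf) / σd = (7.5% − 2.8%) / 10.1% = 4.70% / 10.1% = 0.4653

0.47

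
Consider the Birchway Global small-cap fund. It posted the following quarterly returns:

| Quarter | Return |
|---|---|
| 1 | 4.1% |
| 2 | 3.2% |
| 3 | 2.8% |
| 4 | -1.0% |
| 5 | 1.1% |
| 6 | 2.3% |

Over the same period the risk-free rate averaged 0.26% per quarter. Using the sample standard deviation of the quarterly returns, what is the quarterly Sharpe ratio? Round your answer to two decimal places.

1.01

Mean return r̄ = 12.50 / 6 = 2.0833%
Σ(r − r̄)² = (4.1 − 2.0833)² + (3.2 − 2.0833)² + … = 16.3483
σ = √[16.3483 / 5] = 1.8082%
Sharpe = (r̄ − rf) / σ = (2.0833 − 0.26) / 1.8082 = 1.8233 / 1.8082 = 1.0084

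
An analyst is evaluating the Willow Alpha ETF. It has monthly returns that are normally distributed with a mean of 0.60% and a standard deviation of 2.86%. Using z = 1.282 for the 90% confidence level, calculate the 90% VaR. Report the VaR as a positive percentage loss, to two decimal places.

3.07

VaR (as % loss) = −(μ − z·σ) = −(0.60% − 1.282 × 2.86%) = −(-3.06652%) = 3.06652%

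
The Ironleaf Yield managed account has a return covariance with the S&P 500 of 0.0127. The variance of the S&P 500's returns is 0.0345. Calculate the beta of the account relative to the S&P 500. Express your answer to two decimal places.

0.37

β = Cov(Rp, Rm) / Var(Rm) = 0.0127 / 0.0345 = 0.3681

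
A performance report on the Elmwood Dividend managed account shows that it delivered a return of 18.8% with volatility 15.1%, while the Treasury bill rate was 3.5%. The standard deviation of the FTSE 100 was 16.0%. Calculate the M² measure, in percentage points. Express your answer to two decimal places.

Sharpe = (Rp − Rf) / σp = (18.8% − 3.5%) / 15.1% = 1.0132
M² = Rf + Sharpe × σm = 3.5% + 1.0132 × 16.0% = 19.7112%

19.71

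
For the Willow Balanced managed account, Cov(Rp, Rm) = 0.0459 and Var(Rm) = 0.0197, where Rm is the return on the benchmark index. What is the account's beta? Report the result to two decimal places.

2.33

β = Cov(Rp, Rm) / Var(Rm) = 0.0459 / 0.0197 = 2.3299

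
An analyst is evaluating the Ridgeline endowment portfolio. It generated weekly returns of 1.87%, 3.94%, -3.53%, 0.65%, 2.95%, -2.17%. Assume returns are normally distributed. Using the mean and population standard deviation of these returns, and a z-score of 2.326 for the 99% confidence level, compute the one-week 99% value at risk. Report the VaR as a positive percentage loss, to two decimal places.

5.61

Mean return r̄ = 3.710 / 6 = 0.6183%
Σ(r − r̄)² = (1.87 − 0.6183)² + (3.94 − 0.6183)² + (-3.53 − 0.6183)² + … = 43.0213
σ = √[43.0213 / 6] = 2.6777%
VaR = −(r̄ − z·σ) = −(0.6183 − 2.326 × 2.6777) = −(-5.6100) = 5.6100%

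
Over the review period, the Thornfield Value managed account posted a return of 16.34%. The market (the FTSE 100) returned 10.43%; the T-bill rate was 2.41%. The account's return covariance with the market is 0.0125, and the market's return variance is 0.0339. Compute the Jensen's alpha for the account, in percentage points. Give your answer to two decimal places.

10.97

β = Cov / Var = 0.0125 / 0.0339 = 0.3687
E[R] = Rf + β(Rm − Rf) = 2.41% + 0.3687 × (10.43% − 2.41%) = 5.3670%
α = Rp − E[R] = 16.34% − 5.3670% = 10.9730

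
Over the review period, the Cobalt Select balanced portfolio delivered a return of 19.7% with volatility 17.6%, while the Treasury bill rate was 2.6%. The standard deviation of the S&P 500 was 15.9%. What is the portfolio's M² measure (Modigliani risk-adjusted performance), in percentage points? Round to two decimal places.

Sharpe = (Rp − Rf) / σp = (19.7% − 2.6%) / 17.6% = 0.9716
M² = Rf + Sharpe × σm = 2.6% + 0.9716 × 15.9% = 18.0484%

18.05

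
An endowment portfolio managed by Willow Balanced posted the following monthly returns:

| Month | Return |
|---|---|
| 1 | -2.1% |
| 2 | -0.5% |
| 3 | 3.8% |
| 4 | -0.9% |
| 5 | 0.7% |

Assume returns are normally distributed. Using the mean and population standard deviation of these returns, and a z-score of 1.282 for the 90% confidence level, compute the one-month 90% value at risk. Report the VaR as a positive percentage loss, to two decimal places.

Mean return μ = 1.00 / 5 = 0.2000%
Population σ = √[Σ(r − μ)² / 5] = √[20.2000 / 5] = √4.0400 = 2.0100%
VaR = −(μ − z·σ) = −(0.2000 − 1.282 × 2.0100) = −(-2.3768) = 2.3768%

2.38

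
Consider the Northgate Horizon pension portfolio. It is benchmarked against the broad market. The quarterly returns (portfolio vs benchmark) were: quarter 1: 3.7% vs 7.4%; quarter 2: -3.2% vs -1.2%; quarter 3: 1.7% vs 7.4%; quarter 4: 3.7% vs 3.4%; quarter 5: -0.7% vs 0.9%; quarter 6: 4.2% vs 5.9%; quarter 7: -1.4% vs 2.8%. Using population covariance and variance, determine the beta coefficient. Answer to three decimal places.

0.712

r̄p = 1.1429%,  r̄m = 3.8000%
Cov = Σ(rp − r̄p)(rm − r̄m) / 7 = 6.6014
Var(rm) = Σ(rm − r̄m)² / 7 = 9.2714
β = Cov / Var = 6.6014 / 9.2714 = 0.7120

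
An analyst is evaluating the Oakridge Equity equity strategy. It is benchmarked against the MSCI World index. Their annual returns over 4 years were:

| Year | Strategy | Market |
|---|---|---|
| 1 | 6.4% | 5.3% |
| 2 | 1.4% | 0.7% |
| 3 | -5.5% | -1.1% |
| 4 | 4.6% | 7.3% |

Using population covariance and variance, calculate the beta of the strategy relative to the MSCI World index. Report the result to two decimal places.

1.17

r̄p = 1.7250%,  r̄m = 3.0500%
Cov = Σ(rp − r̄p)(rm − r̄m) / 4 = 13.3713
Var(rm) = Σ(rm − r̄m)² / 4 = 11.4675
β = Cov / Var = 13.3713 / 11.4675 = 1.1660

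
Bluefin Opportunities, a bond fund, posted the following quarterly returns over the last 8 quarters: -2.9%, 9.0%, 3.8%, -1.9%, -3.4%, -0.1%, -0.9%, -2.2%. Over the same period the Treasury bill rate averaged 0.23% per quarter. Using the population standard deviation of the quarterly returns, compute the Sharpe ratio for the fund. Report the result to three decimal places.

-0.014

Mean return μ = 1.40 / 8 = 0.1750%
Σ(r − μ)² = (-2.9 − 0.1750)² + (9 − 0.1750)² + … = 124.4350
population σ = √(124.4350 / 8) = √15.5544 = 3.9439%
Sharpe = (μ − rf) / σ = (0.1750 − 0.23) / 3.9439 = -0.0550 / 3.9439 = -0.0139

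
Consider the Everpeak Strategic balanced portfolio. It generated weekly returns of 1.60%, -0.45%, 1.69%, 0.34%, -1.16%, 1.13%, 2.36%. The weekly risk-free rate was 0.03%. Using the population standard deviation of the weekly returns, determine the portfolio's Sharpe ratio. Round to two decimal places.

r̄ = (1.6 − 0.45 + 1.69 + 0.34 − 1.16 + 1.13 + 2.36) / 7 = 5.510 / 7 = 0.7871%
Σ(r − r̄)² = (1.6 − 0.7871)² + (-0.45 − 0.7871)² + (1.69 − 0.7871)² + … = 9.5891
σ = √[9.5891 / 7] = 1.1704%
Sharpe = (r̄ − rf) / σ = (0.7871 − 0.03) / 1.1704 = 0.7571 / 1.1704 = 0.6469

0.65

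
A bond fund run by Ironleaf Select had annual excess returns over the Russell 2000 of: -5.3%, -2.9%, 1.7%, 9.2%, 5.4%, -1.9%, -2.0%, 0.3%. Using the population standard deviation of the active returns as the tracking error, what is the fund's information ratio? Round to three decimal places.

0.126

r̄ = (-5.3 − 2.9 + 1.7 + 9.2 + 5.4 − 1.9 − 2 + 0.3) / 8 = 0.5625%
Σ(r − r̄)² = (-5.3 − 0.5625)² + (-2.9 − 0.5625)² + (1.7 − 0.5625)² + … = 158.3588
σ = √[158.3588 / 8] = 4.4491%
IR = r̄ / tracking error = 0.5625 / 4.4491 = 0.1264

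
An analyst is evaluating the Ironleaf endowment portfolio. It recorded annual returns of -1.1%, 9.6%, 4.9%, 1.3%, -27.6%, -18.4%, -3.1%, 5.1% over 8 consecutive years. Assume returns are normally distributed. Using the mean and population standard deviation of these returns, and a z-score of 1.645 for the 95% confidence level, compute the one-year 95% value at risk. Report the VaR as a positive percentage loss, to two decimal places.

μ = (-1.1 + 9.6 + 4.9 + 1.3 − 27.6 − 18.4 − 3.1 + 5.1) / 8 = -3.6625%
Σ(r − μ)² = 1147.6988; population σ = √(1147.6988/8) = 11.9776%
VaR = −(μ − z·σ) = −(-3.6625 − 1.645 × 11.9776) = −(-23.3657) = 23.3657%

23.37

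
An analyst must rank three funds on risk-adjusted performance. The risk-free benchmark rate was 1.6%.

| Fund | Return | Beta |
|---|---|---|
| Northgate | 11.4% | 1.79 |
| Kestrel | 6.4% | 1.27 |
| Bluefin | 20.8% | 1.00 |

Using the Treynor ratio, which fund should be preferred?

Northgate: Treynor = (11.4% − 1.6%) / 1.79 = 5.475
Kestrel: Treynor = (6.4% − 1.6%) / 1.27 = 3.780
Bluefin: Treynor = (20.8% − 1.6%) / 1.00 = 19.200
Highest: Bluefin (19.200).

Bluefin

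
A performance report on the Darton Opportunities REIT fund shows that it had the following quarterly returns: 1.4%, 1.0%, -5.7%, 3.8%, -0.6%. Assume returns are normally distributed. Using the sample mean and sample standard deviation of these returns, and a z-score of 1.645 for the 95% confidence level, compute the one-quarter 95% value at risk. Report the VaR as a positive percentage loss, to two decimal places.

r̄ = (1.4 + 1 − 5.7 + 3.8 − 0.6) / 5 = -0.10 / 5 = -0.0200%
Sample std dev = √[50.2480 / 4] = 3.5443%
VaR = −(r̄ − z·σ) = −(-0.0200 − 1.645 × 3.5443) = −(-5.8504) = 5.8504%

5.85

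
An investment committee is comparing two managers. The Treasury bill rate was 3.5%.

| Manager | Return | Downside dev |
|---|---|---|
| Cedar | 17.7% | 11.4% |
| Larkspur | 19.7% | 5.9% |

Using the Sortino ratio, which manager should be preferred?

Cedar: Sortino ratio = (17.7% − 3.5%) / 11.4% = 1.246
Larkspur: Sortino ratio = (19.7% − 3.5%) / 5.9% = 2.746
Highest: Larkspur (2.746).

Larkspur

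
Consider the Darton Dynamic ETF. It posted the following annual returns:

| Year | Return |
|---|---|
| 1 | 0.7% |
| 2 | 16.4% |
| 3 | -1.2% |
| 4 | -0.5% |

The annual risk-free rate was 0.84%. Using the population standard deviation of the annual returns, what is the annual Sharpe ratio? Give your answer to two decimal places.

0.41

r̄ = (0.7 + 16.4 − 1.2 − 0.5) / 4 = 3.8500%
Population σ = √[Σ(r − r̄)² / 4] = √[211.8500 / 4] = √52.9625 = 7.2775%
Sharpe = (r̄ − rf) / σ = (3.8500 − 0.84) / 7.2775 = 3.0100 / 7.2775 = 0.4136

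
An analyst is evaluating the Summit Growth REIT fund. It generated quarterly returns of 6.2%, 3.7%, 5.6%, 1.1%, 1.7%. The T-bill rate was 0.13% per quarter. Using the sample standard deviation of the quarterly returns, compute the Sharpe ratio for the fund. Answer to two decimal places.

r̄ = (6.2 + 3.7 + 5.6 + 1.1 + 1.7) / 5 = 3.6600%
Sample σ = √[Σ(r − r̄)² / 4] = √[20.6120 / 4] = √5.1530 = 2.2700%
Sharpe = (r̄ − rf) / σ = (3.6600 − 0.13) / 2.2700 = 3.5300 / 2.2700 = 1.5551

1.56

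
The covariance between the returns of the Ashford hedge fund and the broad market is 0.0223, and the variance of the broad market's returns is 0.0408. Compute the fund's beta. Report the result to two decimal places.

0.55

β = Cov(Rp, Rm) / Var(Rm) = 0.0223 / 0.0408 = 0.5466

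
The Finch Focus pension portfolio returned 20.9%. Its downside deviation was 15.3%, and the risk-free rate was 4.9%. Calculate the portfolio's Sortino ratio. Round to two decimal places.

1.05

Sortino = (Rp − Rf) / σd = (20.9% − 4.9%) / 15.3% = 16.00% / 15.3% = 1.0458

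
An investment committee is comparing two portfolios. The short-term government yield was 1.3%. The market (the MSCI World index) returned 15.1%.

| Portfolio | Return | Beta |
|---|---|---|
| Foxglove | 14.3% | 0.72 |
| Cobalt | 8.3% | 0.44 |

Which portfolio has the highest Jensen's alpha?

Foxglove

Foxglove: α = 14.3% − [1.3% + 0.72 × (15.1% − 1.3%)] = 3.064
Cobalt: α = 8.3% − [1.3% + 0.44 × (15.1% − 1.3%)] = 0.928
Highest: Foxglove (3.064).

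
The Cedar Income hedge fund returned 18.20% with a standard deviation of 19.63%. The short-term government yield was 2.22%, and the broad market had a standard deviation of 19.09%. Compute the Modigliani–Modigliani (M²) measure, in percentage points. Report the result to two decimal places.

17.76

Sharpe = (Rp − Rf) / σp = (18.20% − 2.22%) / 19.63% = 0.8141
M² = Rf + Sharpe × σm = 2.22% + 0.8141 × 19.09% = 17.7612%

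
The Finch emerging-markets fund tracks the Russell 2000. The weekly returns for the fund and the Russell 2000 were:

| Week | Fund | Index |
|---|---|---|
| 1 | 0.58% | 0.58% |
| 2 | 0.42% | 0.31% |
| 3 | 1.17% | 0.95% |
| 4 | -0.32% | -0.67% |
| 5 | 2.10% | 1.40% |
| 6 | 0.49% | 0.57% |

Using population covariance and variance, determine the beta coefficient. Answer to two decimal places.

r̄p = 0.7400%,  r̄m = 0.5233%
Cov = Σ(rp − r̄p)(rm − r̄m) / 6 = 0.4480
Var(rm) = Σ(rm − r̄m)² / 6 = 0.4043
β = Cov / Var = 0.4480 / 0.4043 = 1.1081

1.11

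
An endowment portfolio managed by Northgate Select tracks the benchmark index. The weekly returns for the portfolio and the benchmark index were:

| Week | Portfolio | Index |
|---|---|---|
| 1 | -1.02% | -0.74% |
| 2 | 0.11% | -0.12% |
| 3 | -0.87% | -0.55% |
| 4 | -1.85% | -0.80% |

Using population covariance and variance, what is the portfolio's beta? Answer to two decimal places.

2.45

r̄p = -0.9075%,  r̄m = -0.5525%
Cov = Σ(rp − r̄p)(rm − r̄m) / 4 = 0.1736
Var(rm) = Σ(rm − r̄m)² / 4 = 0.0709
β = Cov / Var = 0.1736 / 0.0709 = 2.4485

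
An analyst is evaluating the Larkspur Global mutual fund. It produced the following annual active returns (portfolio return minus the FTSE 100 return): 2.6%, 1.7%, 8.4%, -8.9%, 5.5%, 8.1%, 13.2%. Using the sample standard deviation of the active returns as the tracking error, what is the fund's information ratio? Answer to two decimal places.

0.62

r̄ = (2.6 + 1.7 + 8.4 − 8.9 + 5.5 + 8.1 + 13.2) / 7 = 30.60 / 7 = 4.3714%
Σ(r − r̄)² = (2.6 − 4.3714)² + (1.7 − 4.3714)² + (8.4 − 4.3714)² + … = 295.7543
sample σ = √(295.7543 / 6) = √49.2924 = 7.0209%
IR = r̄ / tracking error = 4.3714 / 7.0209 = 0.6226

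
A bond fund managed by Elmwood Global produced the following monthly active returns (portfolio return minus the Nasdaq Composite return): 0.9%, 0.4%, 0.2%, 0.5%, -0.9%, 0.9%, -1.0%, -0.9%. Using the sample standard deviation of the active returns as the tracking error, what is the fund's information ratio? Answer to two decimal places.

r̄ = (0.9 + 0.4 + 0.2 + 0.5 − 0.9 + 0.9 − 1 − 0.9) / 8 = 0.10 / 8 = 0.0125%
Σ(r − r̄)² = 4.6888; sample σ = √(4.6888/7) = 0.8184%
IR = r̄ / tracking error = 0.0125 / 0.8184 = 0.0153

0.02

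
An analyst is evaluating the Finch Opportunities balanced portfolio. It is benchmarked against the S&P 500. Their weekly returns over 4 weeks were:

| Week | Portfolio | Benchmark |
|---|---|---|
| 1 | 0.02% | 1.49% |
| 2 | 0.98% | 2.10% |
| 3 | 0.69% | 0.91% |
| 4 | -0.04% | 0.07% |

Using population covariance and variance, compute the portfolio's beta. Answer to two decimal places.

r̄p = 0.4125%,  r̄m = 1.1425%
Cov = Σ(rp − r̄p)(rm − r̄m) / 4 = 0.2069
Var(rm) = Σ(rm − r̄m)² / 4 = 0.5605
β = Cov / Var = 0.2069 / 0.5605 = 0.3691

0.37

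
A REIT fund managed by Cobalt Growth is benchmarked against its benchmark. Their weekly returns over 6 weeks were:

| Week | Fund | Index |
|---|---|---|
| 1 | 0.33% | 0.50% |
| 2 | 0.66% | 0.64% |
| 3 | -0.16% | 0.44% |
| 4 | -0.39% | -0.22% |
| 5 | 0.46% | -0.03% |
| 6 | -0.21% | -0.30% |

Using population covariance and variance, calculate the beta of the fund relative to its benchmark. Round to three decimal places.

r̄p = 0.1150%,  r̄m = 0.1717%
Cov = Σ(rp − r̄p)(rm − r̄m) / 6 = 0.0889
Var(rm) = Σ(rm − r̄m)² / 6 = 0.1359
β = Cov / Var = 0.0889 / 0.1359 = 0.6542

0.654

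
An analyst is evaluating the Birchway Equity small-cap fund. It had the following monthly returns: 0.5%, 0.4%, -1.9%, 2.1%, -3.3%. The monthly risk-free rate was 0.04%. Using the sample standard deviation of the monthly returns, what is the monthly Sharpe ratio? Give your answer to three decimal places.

-0.224

Mean return r̄ = -2.20 / 5 = -0.4400%
Σ(r − r̄)² = (0.5 − (-0.4400))² + (0.4 − (-0.4400))² + … = 18.3520
σ = √[18.3520 / 4] = 2.1420%
Sharpe = (r̄ − rf) / σ = (-0.4400 − 0.04) / 2.1420 = -0.4800 / 2.1420 = -0.2241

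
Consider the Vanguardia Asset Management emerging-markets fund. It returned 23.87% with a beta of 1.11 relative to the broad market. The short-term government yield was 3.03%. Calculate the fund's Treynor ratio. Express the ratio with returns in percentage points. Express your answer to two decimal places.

18.77

Treynor = (Rp − Rf) / β = (23.87% − 3.03%) / 1.11 = 20.84 / 1.11 = 18.7748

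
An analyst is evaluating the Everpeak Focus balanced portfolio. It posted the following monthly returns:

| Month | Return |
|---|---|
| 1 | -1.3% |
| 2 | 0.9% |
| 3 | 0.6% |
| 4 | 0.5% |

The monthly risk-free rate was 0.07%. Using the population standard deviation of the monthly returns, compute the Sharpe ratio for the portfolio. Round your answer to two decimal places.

Mean return r̄ = 0.70 / 4 = 0.1750%
Σ(r − r̄)² = (-1.3 − 0.1750)² + (0.9 − 0.1750)² + … = 2.9875
σ = √[2.9875 / 4] = 0.8642%
Sharpe = (r̄ − rf) / σ = (0.1750 − 0.07) / 0.8642 = 0.1050 / 0.8642 = 0.1215

0.12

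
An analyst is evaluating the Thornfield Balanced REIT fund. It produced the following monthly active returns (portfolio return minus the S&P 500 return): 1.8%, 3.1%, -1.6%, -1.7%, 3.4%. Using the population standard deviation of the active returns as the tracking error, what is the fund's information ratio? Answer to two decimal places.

0.45

r̄ = (1.8 + 3.1 − 1.6 − 1.7 + 3.4) / 5 = 1.0000%
Σ(r − r̄)² = (1.8 − 1.0000)² + (3.1 − 1.0000)² + (-1.6 − 1.0000)² + … = 24.8600
σ = √[24.8600 / 5] = 2.2298%
IR = r̄ / tracking error = 1.0000 / 2.2298 = 0.4485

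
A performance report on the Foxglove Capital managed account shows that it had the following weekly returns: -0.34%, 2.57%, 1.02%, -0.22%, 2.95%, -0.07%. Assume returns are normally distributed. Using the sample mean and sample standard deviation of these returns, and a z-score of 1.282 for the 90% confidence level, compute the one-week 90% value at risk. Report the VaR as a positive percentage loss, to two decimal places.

Mean return r̄ = 5.910 / 6 = 0.9850%
Σ(r − r̄)² = 10.6954; sample σ = √(10.6954/5) = 1.4626%
VaR = −(r̄ − z·σ) = −(0.9850 − 1.282 × 1.4626) = −(-0.8901) = 0.8901%

0.89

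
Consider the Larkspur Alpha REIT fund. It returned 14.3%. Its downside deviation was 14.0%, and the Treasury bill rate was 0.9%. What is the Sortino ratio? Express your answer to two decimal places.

0.96

Sortino = (Rp − Rf) / σd = (14.3% − 0.9%) / 14.0% = 13.40% / 14.0% = 0.9571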